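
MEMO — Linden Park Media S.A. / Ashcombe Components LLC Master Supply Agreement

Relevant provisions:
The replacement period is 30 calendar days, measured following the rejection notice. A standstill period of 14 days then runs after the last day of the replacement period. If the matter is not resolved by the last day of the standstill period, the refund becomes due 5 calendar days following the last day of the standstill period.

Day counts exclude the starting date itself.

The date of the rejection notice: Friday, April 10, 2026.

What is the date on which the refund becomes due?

May 29, 2026

The last day of the replacement period: 30 calendar days after April 10, 2026 is May 10, 2026.
The last day of the standstill period: May 10, 2026 + 14 days = May 24, 2026.
The date on which the refund becomes due: 5 calendar days after May 24, 2026 is May 29, 2026.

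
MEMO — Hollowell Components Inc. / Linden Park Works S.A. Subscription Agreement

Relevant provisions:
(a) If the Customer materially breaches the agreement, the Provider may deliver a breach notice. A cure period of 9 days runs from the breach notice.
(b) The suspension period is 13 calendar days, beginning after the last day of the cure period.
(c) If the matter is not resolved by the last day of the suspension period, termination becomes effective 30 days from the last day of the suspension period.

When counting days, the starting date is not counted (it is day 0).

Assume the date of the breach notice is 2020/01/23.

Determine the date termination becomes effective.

2020/03/15

The last day of the cure period: 9 calendar days after 2020/01/23 is 2020/02/01.
Adding 13 calendar days to 2020/02/01 gives 2020/02/14, which is the last day of the suspension period.
Adding 30 calendar days to 2020/02/14 gives 2020/03/15, which is the date termination becomes effective.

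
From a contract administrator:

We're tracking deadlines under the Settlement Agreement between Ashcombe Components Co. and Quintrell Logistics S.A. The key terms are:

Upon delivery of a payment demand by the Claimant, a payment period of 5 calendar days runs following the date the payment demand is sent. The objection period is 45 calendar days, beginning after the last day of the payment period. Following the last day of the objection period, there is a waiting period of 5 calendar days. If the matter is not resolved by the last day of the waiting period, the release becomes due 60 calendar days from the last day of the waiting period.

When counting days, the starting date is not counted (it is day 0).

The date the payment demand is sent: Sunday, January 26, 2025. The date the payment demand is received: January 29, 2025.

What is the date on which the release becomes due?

May 21, 2025

The last day of the payment period: January 26, 2025 + 5 days = January 31, 2025.
The last day of the objection period: 45 calendar days after January 31, 2025 is March 17, 2025.
Adding 5 calendar days to March 17, 2025 gives March 22, 2025, which is the last day of the waiting period.
The date on which the release becomes due: 60 calendar days after March 22, 2025 is May 21, 2025.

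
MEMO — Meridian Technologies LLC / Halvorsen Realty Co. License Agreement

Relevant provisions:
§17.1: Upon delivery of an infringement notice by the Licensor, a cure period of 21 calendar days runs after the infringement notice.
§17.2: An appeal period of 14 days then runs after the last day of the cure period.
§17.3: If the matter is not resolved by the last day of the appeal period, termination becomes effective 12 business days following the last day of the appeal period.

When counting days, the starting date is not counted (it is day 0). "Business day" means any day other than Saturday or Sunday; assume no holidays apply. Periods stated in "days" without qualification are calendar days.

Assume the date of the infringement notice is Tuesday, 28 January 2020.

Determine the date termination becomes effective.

The last day of the cure period: 28 January 2020 + 21 days = 18 February 2020.
The last day of the appeal period: 18 February 2020 + 14 days = 3 March 2020.
The date termination becomes effective: counting 12 business days from Tuesday, 3 March 2020 (Mar 4, Mar 5, Mar 6, Mar 9, …, Mar 17, Mar 18, Mar 19, skipping weekends) reaches Thursday, 19 March 2020.

19 March 2020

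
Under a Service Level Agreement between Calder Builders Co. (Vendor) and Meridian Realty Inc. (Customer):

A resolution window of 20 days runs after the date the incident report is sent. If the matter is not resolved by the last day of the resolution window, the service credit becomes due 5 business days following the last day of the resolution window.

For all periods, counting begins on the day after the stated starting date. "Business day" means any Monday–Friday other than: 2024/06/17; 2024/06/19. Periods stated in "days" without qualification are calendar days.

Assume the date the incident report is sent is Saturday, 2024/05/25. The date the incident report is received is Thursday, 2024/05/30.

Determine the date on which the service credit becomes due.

The last day of the resolution window: 2024/05/25 + 20 days = 2024/06/14.
The date on which the service credit becomes due: counting 5 business days from Friday, 2024/06/14 (Jun 18, Jun 20, Jun 21, Jun 24, Jun 25, skipping weekends and the listed holidays on Jun 17, Jun 19) reaches Tuesday, 2024/06/25.

2024/06/25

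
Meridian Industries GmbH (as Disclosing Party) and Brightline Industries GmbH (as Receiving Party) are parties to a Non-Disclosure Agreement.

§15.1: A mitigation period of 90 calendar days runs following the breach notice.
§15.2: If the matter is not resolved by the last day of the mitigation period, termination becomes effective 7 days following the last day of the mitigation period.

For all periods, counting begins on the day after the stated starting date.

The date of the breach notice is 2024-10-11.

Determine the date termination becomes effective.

2025-01-16

Adding 90 calendar days to 2024-10-11 gives 2025-01-09, which is the last day of the mitigation period.
The date termination becomes effective: 2025-01-09 + 7 days = 2025-01-16.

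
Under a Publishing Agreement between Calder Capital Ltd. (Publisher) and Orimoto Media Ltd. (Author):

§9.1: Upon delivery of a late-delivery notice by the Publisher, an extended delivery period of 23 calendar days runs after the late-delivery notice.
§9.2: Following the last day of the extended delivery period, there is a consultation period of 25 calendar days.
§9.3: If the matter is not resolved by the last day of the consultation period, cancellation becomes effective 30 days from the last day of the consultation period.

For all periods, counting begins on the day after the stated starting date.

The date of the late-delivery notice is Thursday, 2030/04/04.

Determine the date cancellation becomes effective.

2030/06/21

The last day of the extended delivery period: 23 calendar days after 2030/04/04 is 2030/04/27.
The last day of the consultation period: 25 calendar days after 2030/04/27 is 2030/05/22.
The date cancellation becomes effective: 30 calendar days after 2030/05/22 is 2030/06/21.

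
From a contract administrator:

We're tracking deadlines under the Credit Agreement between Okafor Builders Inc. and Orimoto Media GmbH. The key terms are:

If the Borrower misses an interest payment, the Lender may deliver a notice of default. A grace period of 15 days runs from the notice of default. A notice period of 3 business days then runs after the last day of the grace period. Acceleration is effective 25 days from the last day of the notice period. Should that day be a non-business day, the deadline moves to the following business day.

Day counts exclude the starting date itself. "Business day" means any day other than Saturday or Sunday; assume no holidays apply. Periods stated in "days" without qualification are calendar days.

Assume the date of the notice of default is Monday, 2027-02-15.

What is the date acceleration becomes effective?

2027-03-30

The last day of the grace period: 2027-02-15 + 15 days = 2027-03-02.
The last day of the notice period: counting 3 business days from Tuesday, 2027-03-02 (Mar 3, Mar 4, Mar 5, skipping weekends) reaches Friday, 2027-03-05.
The date acceleration becomes effective: 2027-03-05 + 25 days = 2027-03-30. 2027-03-30 is a Tuesday, so no roll-forward applies.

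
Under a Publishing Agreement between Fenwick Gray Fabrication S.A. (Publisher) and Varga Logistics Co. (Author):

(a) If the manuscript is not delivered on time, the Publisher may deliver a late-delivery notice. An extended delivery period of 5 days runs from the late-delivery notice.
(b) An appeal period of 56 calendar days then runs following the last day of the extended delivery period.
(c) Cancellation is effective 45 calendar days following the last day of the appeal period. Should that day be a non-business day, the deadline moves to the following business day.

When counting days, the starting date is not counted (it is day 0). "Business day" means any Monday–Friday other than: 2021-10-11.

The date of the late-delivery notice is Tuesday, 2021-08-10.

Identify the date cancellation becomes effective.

The last day of the extended delivery period: 5 calendar days after 2021-08-10 is 2021-08-15.
The last day of the appeal period: 2021-08-15 + 56 days = 2021-10-10.
The date cancellation becomes effective: 2021-10-10 + 45 days = 2021-11-24. 2021-11-24 is a Wednesday and is not a listed holiday, so no roll-forward applies.

2021-11-24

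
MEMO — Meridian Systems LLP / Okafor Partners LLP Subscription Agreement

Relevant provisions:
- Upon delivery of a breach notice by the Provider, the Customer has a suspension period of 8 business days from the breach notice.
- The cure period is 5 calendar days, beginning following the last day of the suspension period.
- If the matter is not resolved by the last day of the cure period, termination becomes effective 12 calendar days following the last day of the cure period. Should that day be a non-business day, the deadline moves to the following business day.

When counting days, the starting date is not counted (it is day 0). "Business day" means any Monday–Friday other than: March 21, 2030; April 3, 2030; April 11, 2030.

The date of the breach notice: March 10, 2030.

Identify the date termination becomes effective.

The last day of the suspension period: 8 business days after Sunday, March 10, 2030, skipping weekends — Mar 11, Mar 12, Mar 13, Mar 14, Mar 15, Mar 18, Mar 19, Mar 20 — lands on Wednesday, March 20, 2030.
The last day of the cure period: 5 calendar days after March 20, 2030 is March 25, 2030.
The date termination becomes effective: March 25, 2030 + 12 days = April 6, 2030. That falls on a Saturday, so it rolls to the next business day, Monday, April 8, 2030.

April 8, 2030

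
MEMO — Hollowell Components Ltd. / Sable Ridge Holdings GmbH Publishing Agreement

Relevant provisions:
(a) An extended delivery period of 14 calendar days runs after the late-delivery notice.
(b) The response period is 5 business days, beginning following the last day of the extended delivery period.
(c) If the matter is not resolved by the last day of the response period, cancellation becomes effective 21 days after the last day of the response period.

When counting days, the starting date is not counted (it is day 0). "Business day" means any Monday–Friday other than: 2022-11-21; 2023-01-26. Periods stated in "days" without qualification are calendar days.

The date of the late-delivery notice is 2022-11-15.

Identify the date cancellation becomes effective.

The last day of the extended delivery period: 2022-11-15 + 14 days = 2022-11-29.
The last day of the response period: 5 business days after Tuesday, 2022-11-29, skipping weekends — Nov 30, Dec 1, Dec 2, Dec 5, Dec 6 — lands on Tuesday, 2022-12-06.
Adding 21 calendar days to 2022-12-06 gives 2022-12-27, which is the date cancellation becomes effective.

2022-12-27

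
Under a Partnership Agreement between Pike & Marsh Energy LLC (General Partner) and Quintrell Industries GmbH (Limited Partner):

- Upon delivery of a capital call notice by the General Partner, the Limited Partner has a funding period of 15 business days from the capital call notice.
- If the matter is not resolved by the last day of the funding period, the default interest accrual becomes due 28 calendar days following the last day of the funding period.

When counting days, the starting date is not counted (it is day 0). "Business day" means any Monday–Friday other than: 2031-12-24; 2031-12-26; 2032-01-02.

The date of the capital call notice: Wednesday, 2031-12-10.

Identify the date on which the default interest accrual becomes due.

The last day of the funding period: 15 business days after Wednesday, 2031-12-10, skipping weekends and the listed holidays on Dec 24, Dec 26, Jan 2 — Dec 11, Dec 12, Dec 15, Dec 16, …, Dec 31, Jan 1, Jan 5 — lands on Monday, 2032-01-05.
Adding 28 calendar days to 2032-01-05 gives 2032-02-02, which is the date on which the default interest accrual becomes due.

2032-02-02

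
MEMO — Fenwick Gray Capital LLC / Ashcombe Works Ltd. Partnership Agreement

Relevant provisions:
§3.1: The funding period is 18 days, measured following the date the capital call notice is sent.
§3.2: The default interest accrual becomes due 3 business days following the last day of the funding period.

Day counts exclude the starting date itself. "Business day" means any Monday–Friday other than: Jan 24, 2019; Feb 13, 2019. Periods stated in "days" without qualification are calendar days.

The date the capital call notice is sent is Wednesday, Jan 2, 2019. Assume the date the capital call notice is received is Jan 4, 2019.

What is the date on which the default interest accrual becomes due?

The last day of the funding period: Jan 2, 2019 + 18 days = Jan 20, 2019.
From Sunday, Jan 20, 2019, 3 business days (Jan 21, Jan 22, Jan 23, skipping weekends) brings us to Wednesday, Jan 23, 2019, which is the date on which the default interest accrual becomes due.

Jan 23, 2019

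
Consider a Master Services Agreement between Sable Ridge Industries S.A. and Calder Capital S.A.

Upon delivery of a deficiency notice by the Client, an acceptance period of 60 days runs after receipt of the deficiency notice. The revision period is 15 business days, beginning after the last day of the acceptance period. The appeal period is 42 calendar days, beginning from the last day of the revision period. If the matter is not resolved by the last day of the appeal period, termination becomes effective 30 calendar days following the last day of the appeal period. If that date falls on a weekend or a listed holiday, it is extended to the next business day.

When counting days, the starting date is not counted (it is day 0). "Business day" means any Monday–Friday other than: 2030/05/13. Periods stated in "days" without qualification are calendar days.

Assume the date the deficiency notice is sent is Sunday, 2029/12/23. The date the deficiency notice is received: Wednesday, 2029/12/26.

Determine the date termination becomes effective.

Adding 60 calendar days to 2029/12/26 gives 2030/02/24, which is the last day of the acceptance period.
The last day of the revision period: 15 business days after Sunday, 2030/02/24, skipping weekends — Feb 25, Feb 26, Feb 27, Feb 28, …, Mar 13, Mar 14, Mar 15 — lands on Friday, 2030/03/15.
The last day of the appeal period: 42 calendar days after 2030/03/15 is 2030/04/26.
The date termination becomes effective: 2030/04/26 + 30 days = 2030/05/26. That falls on a Sunday, so it rolls to the next business day, Monday, 2030/05/27.

2030/05/27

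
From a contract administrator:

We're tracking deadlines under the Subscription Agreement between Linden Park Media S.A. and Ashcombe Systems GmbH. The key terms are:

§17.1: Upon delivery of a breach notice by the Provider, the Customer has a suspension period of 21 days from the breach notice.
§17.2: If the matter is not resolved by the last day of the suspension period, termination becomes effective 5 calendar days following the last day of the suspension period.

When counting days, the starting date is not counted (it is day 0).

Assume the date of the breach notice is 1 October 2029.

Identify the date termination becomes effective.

27 October 2029

The last day of the suspension period: 21 calendar days after 1 October 2029 is 22 October 2029.
Adding 5 calendar days to 22 October 2029 gives 27 October 2029, which is the date termination becomes effective.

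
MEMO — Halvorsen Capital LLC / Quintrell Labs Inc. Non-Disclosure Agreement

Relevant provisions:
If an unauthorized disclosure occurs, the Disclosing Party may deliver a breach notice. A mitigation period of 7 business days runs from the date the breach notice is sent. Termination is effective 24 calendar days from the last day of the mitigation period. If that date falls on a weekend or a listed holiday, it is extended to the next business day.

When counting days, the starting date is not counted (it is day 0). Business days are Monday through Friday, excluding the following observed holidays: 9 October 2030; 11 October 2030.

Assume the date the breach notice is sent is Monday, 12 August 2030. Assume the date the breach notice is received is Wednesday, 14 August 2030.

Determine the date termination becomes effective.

From Monday, 12 August 2030, 7 business days (Aug 13, Aug 14, Aug 15, Aug 16, Aug 19, Aug 20, Aug 21, skipping weekends) brings us to Wednesday, 21 August 2030, which is the last day of the mitigation period.
The date termination becomes effective: 21 August 2030 + 24 days = 14 September 2030. That falls on a Saturday, so it rolls to the next business day, Monday, 16 September 2030.

16 September 2030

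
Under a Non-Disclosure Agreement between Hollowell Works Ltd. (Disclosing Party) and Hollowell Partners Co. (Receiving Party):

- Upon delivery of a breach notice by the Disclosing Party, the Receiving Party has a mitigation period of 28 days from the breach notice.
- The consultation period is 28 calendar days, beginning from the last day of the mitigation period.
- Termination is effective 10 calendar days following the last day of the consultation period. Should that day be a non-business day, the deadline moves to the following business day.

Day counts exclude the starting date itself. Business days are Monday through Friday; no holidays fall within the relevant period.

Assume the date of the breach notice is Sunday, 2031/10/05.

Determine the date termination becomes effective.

The last day of the mitigation period: 2031/10/05 + 28 days = 2031/11/02.
Adding 28 calendar days to 2031/11/02 gives 2031/11/30, which is the last day of the consultation period.
Adding 10 calendar days to 2031/11/30 gives 2031/12/10, which is the date termination becomes effective. 2031/12/10 is a Wednesday, so no roll-forward applies.

2031/12/10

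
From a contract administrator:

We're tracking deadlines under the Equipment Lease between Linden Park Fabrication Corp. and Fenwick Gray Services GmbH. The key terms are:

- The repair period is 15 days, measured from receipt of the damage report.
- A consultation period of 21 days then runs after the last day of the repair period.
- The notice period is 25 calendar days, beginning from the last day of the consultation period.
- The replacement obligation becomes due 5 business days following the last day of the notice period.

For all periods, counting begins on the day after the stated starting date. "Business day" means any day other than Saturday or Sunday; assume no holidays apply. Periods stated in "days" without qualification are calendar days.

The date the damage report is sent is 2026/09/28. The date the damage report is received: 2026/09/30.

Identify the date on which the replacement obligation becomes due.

The last day of the repair period: 15 calendar days after 2026/09/30 is 2026/10/15.
The last day of the consultation period: 2026/10/15 + 21 days = 2026/11/05.
The last day of the notice period: 2026/11/05 + 25 days = 2026/11/30.
The date on which the replacement obligation becomes due: 5 business days after Monday, 2026/11/30, skipping weekends — Dec 1, Dec 2, Dec 3, Dec 4, Dec 7 — lands on Monday, 2026/12/07.

2026/12/07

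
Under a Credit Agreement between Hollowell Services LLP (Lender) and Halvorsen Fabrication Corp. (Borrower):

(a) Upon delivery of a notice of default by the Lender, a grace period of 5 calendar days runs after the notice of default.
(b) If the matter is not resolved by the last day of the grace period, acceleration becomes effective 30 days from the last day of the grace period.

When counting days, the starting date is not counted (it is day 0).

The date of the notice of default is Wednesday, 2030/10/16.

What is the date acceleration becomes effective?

The last day of the grace period: 5 calendar days after 2030/10/16 is 2030/10/21.
Adding 30 calendar days to 2030/10/21 gives 2030/11/20, which is the date acceleration becomes effective.

2030/11/20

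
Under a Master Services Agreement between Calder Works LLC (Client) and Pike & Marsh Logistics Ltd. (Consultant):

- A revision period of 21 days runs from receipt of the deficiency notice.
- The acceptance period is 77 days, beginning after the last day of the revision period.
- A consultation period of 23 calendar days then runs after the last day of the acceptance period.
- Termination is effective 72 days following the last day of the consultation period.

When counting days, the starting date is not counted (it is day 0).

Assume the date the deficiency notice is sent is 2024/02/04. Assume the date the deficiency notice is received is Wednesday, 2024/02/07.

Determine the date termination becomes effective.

Adding 21 calendar days to 2024/02/07 gives 2024/02/28, which is the last day of the revision period.
The last day of the acceptance period: 2024/02/28 + 77 days = 2024/05/15.
Adding 23 calendar days to 2024/05/15 gives 2024/06/07, which is the last day of the consultation period.
Adding 72 calendar days to 2024/06/07 gives 2024/08/18, which is the date termination becomes effective.

2024/08/18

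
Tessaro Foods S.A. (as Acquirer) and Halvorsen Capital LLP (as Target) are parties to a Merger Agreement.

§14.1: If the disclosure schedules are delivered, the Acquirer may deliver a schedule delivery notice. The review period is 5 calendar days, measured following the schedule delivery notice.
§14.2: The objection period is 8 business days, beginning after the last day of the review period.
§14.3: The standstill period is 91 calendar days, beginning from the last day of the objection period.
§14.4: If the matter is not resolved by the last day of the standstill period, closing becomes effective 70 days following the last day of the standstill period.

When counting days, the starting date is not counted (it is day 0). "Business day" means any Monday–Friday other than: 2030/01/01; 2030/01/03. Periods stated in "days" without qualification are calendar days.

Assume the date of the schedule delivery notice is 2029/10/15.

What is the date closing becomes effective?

2030/04/10

Adding 5 calendar days to 2029/10/15 gives 2029/10/20, which is the last day of the review period.
The last day of the objection period: counting 8 business days from Saturday, 2029/10/20 (Oct 22, Oct 23, Oct 24, Oct 25, Oct 26, Oct 29, Oct 30, Oct 31, skipping weekends) reaches Wednesday, 2029/10/31.
Adding 91 calendar days to 2029/10/31 gives 2030/01/30, which is the last day of the standstill period.
The date closing becomes effective: 70 calendar days after 2030/01/30 is 2030/04/10.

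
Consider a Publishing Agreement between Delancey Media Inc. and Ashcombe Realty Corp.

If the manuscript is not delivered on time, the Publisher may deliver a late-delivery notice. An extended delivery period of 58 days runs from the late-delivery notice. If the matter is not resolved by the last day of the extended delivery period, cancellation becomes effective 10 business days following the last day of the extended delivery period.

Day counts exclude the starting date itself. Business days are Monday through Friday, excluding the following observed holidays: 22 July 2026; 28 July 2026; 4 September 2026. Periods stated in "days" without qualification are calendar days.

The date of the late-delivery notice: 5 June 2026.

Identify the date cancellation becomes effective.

14 August 2026

The last day of the extended delivery period: 58 calendar days after 5 June 2026 is 2 August 2026.
The date cancellation becomes effective: 10 business days after Sunday, 2 August 2026, skipping weekends — Aug 3, Aug 4, Aug 5, Aug 6, Aug 7, Aug 10, Aug 11, Aug 12, Aug 13, Aug 14 — lands on Friday, 14 August 2026.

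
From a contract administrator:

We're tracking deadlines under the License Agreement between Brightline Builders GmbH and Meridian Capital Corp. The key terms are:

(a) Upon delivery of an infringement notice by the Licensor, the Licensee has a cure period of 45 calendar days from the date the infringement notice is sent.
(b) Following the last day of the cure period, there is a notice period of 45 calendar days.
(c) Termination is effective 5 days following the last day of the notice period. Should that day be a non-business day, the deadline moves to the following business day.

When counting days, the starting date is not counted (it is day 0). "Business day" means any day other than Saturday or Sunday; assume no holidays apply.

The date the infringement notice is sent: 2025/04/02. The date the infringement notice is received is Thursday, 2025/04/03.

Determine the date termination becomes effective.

Adding 45 calendar days to 2025/04/02 gives 2025/05/17, which is the last day of the cure period.
The last day of the notice period: 2025/05/17 + 45 days = 2025/07/01.
The date termination becomes effective: 2025/07/01 + 5 days = 2025/07/06. That falls on a Sunday, so it rolls to the next business day, Monday, 2025/07/07.

2025/07/07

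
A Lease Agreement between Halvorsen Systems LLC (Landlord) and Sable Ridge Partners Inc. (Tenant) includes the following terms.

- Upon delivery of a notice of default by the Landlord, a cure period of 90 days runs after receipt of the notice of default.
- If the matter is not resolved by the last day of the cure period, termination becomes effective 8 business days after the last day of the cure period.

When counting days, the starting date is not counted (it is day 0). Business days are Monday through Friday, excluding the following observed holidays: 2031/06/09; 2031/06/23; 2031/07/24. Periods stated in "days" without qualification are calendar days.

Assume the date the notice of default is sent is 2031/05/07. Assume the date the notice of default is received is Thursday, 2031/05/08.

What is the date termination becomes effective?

2031/08/18

The last day of the cure period: 90 calendar days after 2031/05/08 is 2031/08/06.
The date termination becomes effective: 8 business days after Wednesday, 2031/08/06, skipping weekends — Aug 7, Aug 8, Aug 11, Aug 12, Aug 13, Aug 14, Aug 15, Aug 18 — lands on Monday, 2031/08/18.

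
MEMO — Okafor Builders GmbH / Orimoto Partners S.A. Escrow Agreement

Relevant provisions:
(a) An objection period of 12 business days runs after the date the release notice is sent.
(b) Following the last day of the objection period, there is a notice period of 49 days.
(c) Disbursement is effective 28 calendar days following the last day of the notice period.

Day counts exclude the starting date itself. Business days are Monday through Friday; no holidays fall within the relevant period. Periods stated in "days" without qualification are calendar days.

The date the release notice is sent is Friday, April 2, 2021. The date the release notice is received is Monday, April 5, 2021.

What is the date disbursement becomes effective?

July 6, 2021

The last day of the objection period: 12 business days after Friday, April 2, 2021, skipping weekends — Apr 5, Apr 6, Apr 7, Apr 8, …, Apr 16, Apr 19, Apr 20 — lands on Tuesday, April 20, 2021.
The last day of the notice period: 49 calendar days after April 20, 2021 is June 8, 2021.
The date disbursement becomes effective: 28 calendar days after June 8, 2021 is July 6, 2021.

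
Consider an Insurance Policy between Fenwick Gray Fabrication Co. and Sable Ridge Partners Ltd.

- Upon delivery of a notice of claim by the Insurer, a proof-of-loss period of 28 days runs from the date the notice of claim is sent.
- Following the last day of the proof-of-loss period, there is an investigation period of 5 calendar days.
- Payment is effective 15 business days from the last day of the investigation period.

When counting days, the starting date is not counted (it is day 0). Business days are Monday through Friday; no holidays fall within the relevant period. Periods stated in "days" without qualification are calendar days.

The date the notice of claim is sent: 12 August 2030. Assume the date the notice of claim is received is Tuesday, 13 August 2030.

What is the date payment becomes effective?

4 October 2030

The last day of the proof-of-loss period: 12 August 2030 + 28 days = 9 September 2030.
The last day of the investigation period: 5 calendar days after 9 September 2030 is 14 September 2030.
The date payment becomes effective: counting 15 business days from Saturday, 14 September 2030 (Sep 16, Sep 17, Sep 18, Sep 19, …, Oct 2, Oct 3, Oct 4, skipping weekends) reaches Friday, 4 October 2030.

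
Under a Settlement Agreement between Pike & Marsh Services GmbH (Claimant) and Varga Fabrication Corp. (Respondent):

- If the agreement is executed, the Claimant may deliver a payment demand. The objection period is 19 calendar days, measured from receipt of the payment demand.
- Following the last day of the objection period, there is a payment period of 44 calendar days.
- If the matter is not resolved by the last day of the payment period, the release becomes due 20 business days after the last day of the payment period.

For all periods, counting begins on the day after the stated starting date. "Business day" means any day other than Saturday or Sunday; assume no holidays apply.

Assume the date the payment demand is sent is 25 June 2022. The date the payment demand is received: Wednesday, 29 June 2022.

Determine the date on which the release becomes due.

28 September 2022

The last day of the objection period: 19 calendar days after 29 June 2022 is 18 July 2022.
Adding 44 calendar days to 18 July 2022 gives 31 August 2022, which is the last day of the payment period.
The date on which the release becomes due: counting 20 business days from Wednesday, 31 August 2022 (Sep 1, Sep 2, Sep 5, Sep 6, …, Sep 26, Sep 27, Sep 28, skipping weekends) reaches Wednesday, 28 September 2022.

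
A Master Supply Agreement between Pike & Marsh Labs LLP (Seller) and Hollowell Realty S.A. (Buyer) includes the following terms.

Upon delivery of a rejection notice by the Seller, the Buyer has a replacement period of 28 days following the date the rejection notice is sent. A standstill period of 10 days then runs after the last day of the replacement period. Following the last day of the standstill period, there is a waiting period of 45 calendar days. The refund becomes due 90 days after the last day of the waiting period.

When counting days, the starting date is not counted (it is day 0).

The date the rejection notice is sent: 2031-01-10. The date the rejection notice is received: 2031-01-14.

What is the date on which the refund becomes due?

Adding 28 calendar days to 2031-01-10 gives 2031-02-07, which is the last day of the replacement period.
Adding 10 calendar days to 2031-02-07 gives 2031-02-17, which is the last day of the standstill period.
The last day of the waiting period: 45 calendar days after 2031-02-17 is 2031-04-03.
The date on which the refund becomes due: 2031-04-03 + 90 days = 2031-07-02.

2031-07-02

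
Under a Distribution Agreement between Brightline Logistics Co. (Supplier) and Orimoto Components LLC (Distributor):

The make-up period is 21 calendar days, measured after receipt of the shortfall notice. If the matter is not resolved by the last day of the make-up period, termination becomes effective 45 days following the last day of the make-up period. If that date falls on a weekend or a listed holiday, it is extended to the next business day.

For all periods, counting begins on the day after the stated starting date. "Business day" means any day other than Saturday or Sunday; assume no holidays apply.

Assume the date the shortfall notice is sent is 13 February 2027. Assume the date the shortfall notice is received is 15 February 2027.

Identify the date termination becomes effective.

Adding 21 calendar days to 15 February 2027 gives 8 March 2027, which is the last day of the make-up period.
The date termination becomes effective: 8 March 2027 + 45 days = 22 April 2027. 22 April 2027 is a Thursday, so no roll-forward applies.

22 April 2027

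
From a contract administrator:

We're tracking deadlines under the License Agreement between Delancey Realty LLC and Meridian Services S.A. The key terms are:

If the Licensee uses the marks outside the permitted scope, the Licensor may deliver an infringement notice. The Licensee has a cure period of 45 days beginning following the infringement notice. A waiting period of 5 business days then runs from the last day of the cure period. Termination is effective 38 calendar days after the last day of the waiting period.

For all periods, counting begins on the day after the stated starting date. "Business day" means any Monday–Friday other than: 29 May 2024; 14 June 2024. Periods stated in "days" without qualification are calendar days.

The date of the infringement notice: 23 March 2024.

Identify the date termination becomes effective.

21 June 2024

The last day of the cure period: 23 March 2024 + 45 days = 7 May 2024.
From Tuesday, 7 May 2024, 5 business days (May 8, May 9, May 10, May 13, May 14, skipping weekends) brings us to Tuesday, 14 May 2024, which is the last day of the waiting period.
The date termination becomes effective: 38 calendar days after 14 May 2024 is 21 June 2024.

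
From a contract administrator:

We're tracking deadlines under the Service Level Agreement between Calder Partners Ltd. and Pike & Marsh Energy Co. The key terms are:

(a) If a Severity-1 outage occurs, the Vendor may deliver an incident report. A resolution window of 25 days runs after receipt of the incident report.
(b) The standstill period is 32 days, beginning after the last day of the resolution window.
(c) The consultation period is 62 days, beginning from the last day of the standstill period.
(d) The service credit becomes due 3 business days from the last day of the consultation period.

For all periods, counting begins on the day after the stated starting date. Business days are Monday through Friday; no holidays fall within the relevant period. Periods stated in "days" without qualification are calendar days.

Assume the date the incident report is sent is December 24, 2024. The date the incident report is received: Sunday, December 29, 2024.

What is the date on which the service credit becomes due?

The last day of the resolution window: December 29, 2024 + 25 days = January 23, 2025.
Adding 32 calendar days to January 23, 2025 gives February 24, 2025, which is the last day of the standstill period.
The last day of the consultation period: 62 calendar days after February 24, 2025 is April 27, 2025.
The date on which the service credit becomes due: counting 3 business days from Sunday, April 27, 2025 (Apr 28, Apr 29, Apr 30, skipping weekends) reaches Wednesday, April 30, 2025.

April 30, 2025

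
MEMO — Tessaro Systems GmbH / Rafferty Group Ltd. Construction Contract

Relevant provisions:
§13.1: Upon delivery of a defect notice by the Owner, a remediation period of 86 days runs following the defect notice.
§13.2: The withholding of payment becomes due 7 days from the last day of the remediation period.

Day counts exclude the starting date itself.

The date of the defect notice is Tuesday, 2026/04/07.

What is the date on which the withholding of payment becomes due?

2026/07/09

The last day of the remediation period: 2026/04/07 + 86 days = 2026/07/02.
Adding 7 calendar days to 2026/07/02 gives 2026/07/09, which is the date on which the withholding of payment becomes due.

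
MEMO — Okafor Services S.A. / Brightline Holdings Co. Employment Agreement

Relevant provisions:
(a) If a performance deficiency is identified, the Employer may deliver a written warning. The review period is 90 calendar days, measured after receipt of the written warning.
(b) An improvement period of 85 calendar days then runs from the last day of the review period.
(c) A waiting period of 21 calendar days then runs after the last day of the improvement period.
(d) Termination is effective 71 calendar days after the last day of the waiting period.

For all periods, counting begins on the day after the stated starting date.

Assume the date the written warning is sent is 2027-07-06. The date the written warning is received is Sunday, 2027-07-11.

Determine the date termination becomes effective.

2028-04-03

Adding 90 calendar days to 2027-07-11 gives 2027-10-09, which is the last day of the review period.
Adding 85 calendar days to 2027-10-09 gives 2028-01-02, which is the last day of the improvement period.
The last day of the waiting period: 21 calendar days after 2028-01-02 is 2028-01-23.
The date termination becomes effective: 2028-01-23 + 71 days = 2028-04-03.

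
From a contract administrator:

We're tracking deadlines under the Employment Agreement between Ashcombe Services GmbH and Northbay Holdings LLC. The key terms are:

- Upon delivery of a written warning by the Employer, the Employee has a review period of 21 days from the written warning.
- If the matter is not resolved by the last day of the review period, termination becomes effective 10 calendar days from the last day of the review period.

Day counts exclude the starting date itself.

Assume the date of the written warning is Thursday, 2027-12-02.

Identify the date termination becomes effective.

2028-01-02

Adding 21 calendar days to 2027-12-02 gives 2027-12-23, which is the last day of the review period.
Adding 10 calendar days to 2027-12-23 gives 2028-01-02, which is the date termination becomes effective.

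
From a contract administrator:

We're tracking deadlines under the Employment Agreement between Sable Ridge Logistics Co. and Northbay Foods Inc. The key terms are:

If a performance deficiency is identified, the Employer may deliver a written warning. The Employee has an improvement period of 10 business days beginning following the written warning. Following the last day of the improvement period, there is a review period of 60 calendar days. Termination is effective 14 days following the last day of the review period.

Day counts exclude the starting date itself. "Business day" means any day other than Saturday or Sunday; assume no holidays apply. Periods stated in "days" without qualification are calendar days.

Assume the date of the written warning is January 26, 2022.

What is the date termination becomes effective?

April 24, 2022

The last day of the improvement period: 10 business days after Wednesday, January 26, 2022, skipping weekends — Jan 27, Jan 28, Jan 31, Feb 1, Feb 2, Feb 3, Feb 4, Feb 7, Feb 8, Feb 9 — lands on Wednesday, February 9, 2022.
Adding 60 calendar days to February 9, 2022 gives April 10, 2022, which is the last day of the review period.
The date termination becomes effective: 14 calendar days after April 10, 2022 is April 24, 2022.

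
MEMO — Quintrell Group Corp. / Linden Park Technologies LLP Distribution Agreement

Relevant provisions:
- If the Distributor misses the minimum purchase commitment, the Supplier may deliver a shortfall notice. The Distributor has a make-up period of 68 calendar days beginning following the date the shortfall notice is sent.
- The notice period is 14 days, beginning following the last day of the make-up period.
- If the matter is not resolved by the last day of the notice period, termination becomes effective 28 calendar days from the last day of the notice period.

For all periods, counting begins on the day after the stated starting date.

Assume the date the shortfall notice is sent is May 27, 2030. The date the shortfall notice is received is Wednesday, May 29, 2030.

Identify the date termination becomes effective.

Sep 14, 2030

The last day of the make-up period: May 27, 2030 + 68 days = Aug 3, 2030.
The last day of the notice period: 14 calendar days after Aug 3, 2030 is Aug 17, 2030.
The date termination becomes effective: Aug 17, 2030 + 28 days = Sep 14, 2030.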